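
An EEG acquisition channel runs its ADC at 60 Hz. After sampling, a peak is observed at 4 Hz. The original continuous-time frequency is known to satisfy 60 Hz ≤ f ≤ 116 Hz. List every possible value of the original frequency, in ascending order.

Frequencies that alias to 4 Hz are k·fs ± 4 Hz for integer k ≥ 0.
k=0: 4 Hz.
k=1: 56 Hz, 64 Hz.
k=2: 116 Hz, 124 Hz.
k=3: 176 Hz, 184 Hz.
Within [60 Hz, 116 Hz]: 64 Hz, 116 Hz.

64 Hz, 116 Hz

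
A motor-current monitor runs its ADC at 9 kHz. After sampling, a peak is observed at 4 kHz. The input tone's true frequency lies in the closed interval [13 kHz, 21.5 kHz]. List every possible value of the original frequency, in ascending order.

13 kHz, 14 kHz

Frequencies that alias to 4 kHz are k·fs ± 4 kHz for integer k ≥ 0.
k=0: 4 kHz.
k=1: 5 kHz, 13 kHz.
k=2: 14 kHz, 22 kHz.
k=3: 23 kHz, 31 kHz.
Within [13 kHz, 21.5 kHz]: 13 kHz, 14 kHz.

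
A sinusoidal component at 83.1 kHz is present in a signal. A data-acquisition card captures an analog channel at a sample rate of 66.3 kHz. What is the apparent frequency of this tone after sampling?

16.8 kHz

83.1 kHz mod fs = 16.8 kHz.
16.8 kHz ≤ fs/2 = 33.15 kHz, appears at 16.8 kHz.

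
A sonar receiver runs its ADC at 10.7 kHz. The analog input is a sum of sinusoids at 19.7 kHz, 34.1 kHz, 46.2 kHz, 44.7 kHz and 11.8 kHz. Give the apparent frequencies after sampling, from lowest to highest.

1.1 kHz, 1.7 kHz, 1.9 kHz, 2 kHz, 3.4 kHz

fs/2 = 5.35 kHz.
19.7 kHz mod fs = 9 kHz.
9 kHz > fs/2 = 5.35 kHz, folds to fs − 9 kHz = 1.7 kHz.
34.1 kHz mod fs = 2 kHz.
2 kHz ≤ fs/2 = 5.35 kHz, appears at 2 kHz.
46.2 kHz mod fs = 3.4 kHz.
3.4 kHz ≤ fs/2 = 5.35 kHz, appears at 3.4 kHz.
44.7 kHz mod fs = 1.9 kHz.
1.9 kHz ≤ fs/2 = 5.35 kHz, appears at 1.9 kHz.
11.8 kHz mod fs = 1.1 kHz.
1.1 kHz ≤ fs/2 = 5.35 kHz, appears at 1.1 kHz.
Distinct values: {1.1 kHz, 1.7 kHz, 1.9 kHz, 2 kHz, 3.4 kHz}.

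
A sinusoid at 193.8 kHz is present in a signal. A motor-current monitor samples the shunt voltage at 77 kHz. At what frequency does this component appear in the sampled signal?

193.8 kHz mod fs = 39.8 kHz.
39.8 kHz > fs/2 = 38.5 kHz, folds to fs − 39.8 kHz = 37.2 kHz.

37.2 kHz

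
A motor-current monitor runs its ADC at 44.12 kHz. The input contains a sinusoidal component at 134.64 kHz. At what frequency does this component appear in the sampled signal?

2.28 kHz

134.64 kHz mod fs = 2.28 kHz.
2.28 kHz ≤ fs/2 = 22.06 kHz, appears at 2.28 kHz.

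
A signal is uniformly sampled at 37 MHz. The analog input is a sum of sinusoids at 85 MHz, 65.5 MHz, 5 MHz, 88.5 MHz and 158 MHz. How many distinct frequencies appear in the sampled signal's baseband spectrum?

fs/2 = 18.5 MHz.
85 MHz mod fs = 11 MHz.
11 MHz ≤ fs/2 = 18.5 MHz, appears at 11 MHz.
65.5 MHz mod fs = 28.5 MHz.
28.5 MHz > fs/2 = 18.5 MHz, folds to fs − 28.5 MHz = 8.5 MHz.
5 MHz ≤ fs/2 = 18.5 MHz, passes unchanged.
88.5 MHz mod fs = 14.5 MHz.
14.5 MHz ≤ fs/2 = 18.5 MHz, appears at 14.5 MHz.
158 MHz mod fs = 10 MHz.
10 MHz ≤ fs/2 = 18.5 MHz, appears at 10 MHz.
Distinct values: {5 MHz, 8.5 MHz, 10 MHz, 11 MHz, 14.5 MHz} → 5.

5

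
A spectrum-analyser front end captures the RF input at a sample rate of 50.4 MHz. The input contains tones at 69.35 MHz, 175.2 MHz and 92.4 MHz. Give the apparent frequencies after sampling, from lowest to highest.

8.4 MHz, 18.95 MHz, 24 MHz

fs/2 = 25.2 MHz.
69.35 MHz mod fs = 18.95 MHz.
18.95 MHz ≤ fs/2 = 25.2 MHz, appears at 18.95 MHz.
175.2 MHz mod fs = 24 MHz.
24 MHz ≤ fs/2 = 25.2 MHz, appears at 24 MHz.
92.4 MHz mod fs = 42 MHz.
42 MHz > fs/2 = 25.2 MHz, folds to fs − 42 MHz = 8.4 MHz.
Distinct values: {8.4 MHz, 18.95 MHz, 24 MHz}.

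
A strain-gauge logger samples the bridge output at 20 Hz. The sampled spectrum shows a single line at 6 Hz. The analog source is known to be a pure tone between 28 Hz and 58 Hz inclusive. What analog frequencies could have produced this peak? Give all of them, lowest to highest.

Frequencies that alias to 6 Hz are k·fs ± 6 Hz for integer k ≥ 0.
k=0: 6 Hz.
k=1: 14 Hz, 26 Hz.
k=2: 34 Hz, 46 Hz.
k=3: 54 Hz, 66 Hz.
k=4: 74 Hz, 86 Hz.
Within [28 Hz, 58 Hz]: 34 Hz, 46 Hz, 54 Hz.

34 Hz, 46 Hz, 54 Hz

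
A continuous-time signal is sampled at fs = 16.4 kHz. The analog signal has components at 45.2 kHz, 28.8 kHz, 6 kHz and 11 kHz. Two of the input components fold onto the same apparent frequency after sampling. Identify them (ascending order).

28.8 kHz, 45.2 kHz

fs/2 = 8.2 kHz.
45.2 kHz mod fs = 12.4 kHz.
12.4 kHz > fs/2 = 8.2 kHz, folds to fs − 12.4 kHz = 4 kHz.
28.8 kHz mod fs = 12.4 kHz.
12.4 kHz > fs/2 = 8.2 kHz, folds to fs − 12.4 kHz = 4 kHz.
6 kHz ≤ fs/2 = 8.2 kHz, passes unchanged.
11 kHz > fs/2 = 8.2 kHz, folds to fs − 11 kHz = 5.4 kHz.
28.8 kHz and 45.2 kHz both map to 4 kHz.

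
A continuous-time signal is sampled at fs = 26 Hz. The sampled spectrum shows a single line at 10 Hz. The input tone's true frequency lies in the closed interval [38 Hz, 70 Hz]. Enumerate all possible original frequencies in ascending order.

Frequencies that alias to 10 Hz are k·fs ± 10 Hz for integer k ≥ 0.
k=0: 10 Hz.
k=1: 16 Hz, 36 Hz.
k=2: 42 Hz, 62 Hz.
k=3: 68 Hz, 88 Hz.
k=4: 94 Hz, 114 Hz.
Within [38 Hz, 70 Hz]: 42 Hz, 62 Hz, 68 Hz.

42 Hz, 62 Hz, 68 Hz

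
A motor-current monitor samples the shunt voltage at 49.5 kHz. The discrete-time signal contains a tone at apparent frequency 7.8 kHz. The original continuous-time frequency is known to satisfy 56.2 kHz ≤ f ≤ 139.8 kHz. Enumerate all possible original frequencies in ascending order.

57.3 kHz, 91.2 kHz, 106.8 kHz

Frequencies that alias to 7.8 kHz are k·fs ± 7.8 kHz for integer k ≥ 0.
k=0: 7.8 kHz.
k=1: 41.7 kHz, 57.3 kHz.
k=2: 91.2 kHz, 106.8 kHz.
k=3: 140.7 kHz, 156.3 kHz.
Within [56.2 kHz, 139.8 kHz]: 57.3 kHz, 91.2 kHz, 106.8 kHz.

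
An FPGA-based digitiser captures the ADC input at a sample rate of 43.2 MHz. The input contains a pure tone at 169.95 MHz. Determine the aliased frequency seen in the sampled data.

2.85 MHz

169.95 MHz mod fs = 40.35 MHz.
40.35 MHz > fs/2 = 21.6 MHz, folds to fs − 40.35 MHz = 2.85 MHz.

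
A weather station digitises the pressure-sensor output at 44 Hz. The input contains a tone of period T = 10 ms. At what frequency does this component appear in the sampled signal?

T = 10 ms → f = 1/T = 100 Hz.
100 Hz mod fs = 12 Hz.
12 Hz ≤ fs/2 = 22 Hz, appears at 12 Hz.

12 Hz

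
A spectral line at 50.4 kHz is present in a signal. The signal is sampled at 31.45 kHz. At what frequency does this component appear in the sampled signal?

12.5 kHz

50.4 kHz mod fs = 18.95 kHz.
18.95 kHz > fs/2 = 15.725 kHz, folds to fs − 18.95 kHz = 12.5 kHz.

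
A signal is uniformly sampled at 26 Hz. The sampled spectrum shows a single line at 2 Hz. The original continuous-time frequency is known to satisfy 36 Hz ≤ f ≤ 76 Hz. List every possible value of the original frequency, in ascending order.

Frequencies that alias to 2 Hz are k·fs ± 2 Hz for integer k ≥ 0.
k=0: 2 Hz.
k=1: 24 Hz, 28 Hz.
k=2: 50 Hz, 54 Hz.
k=3: 76 Hz, 80 Hz.
k=4: 102 Hz, 106 Hz.
Within [36 Hz, 76 Hz]: 50 Hz, 54 Hz, 76 Hz.

50 Hz, 54 Hz, 76 Hz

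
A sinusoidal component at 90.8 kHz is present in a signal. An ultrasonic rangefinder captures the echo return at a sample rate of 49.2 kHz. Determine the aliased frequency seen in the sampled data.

90.8 kHz mod fs = 41.6 kHz.
41.6 kHz > fs/2 = 24.6 kHz, folds to fs − 41.6 kHz = 7.6 kHz.

7.6 kHz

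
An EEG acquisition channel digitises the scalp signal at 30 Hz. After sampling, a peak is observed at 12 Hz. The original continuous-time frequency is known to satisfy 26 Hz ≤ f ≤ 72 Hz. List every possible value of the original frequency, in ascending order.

42 Hz, 48 Hz, 72 Hz

Frequencies that alias to 12 Hz are k·fs ± 12 Hz for integer k ≥ 0.
k=0: 12 Hz.
k=1: 18 Hz, 42 Hz.
k=2: 48 Hz, 72 Hz.
k=3: 78 Hz, 102 Hz.
Within [26 Hz, 72 Hz]: 42 Hz, 48 Hz, 72 Hz.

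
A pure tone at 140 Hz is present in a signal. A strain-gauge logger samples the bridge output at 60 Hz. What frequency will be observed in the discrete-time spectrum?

140 Hz mod fs = 20 Hz.
20 Hz ≤ fs/2 = 30 Hz, appears at 20 Hz.

20 Hz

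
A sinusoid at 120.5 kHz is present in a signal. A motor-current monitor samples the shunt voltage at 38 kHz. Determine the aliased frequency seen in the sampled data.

120.5 kHz mod fs = 6.5 kHz.
6.5 kHz ≤ fs/2 = 19 kHz, appears at 6.5 kHz.

6.5 kHz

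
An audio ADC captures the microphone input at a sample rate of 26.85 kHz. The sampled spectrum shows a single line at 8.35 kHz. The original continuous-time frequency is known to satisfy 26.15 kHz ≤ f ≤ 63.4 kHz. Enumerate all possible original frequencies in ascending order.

Frequencies that alias to 8.35 kHz are k·fs ± 8.35 kHz for integer k ≥ 0.
k=0: 8.35 kHz.
k=1: 18.5 kHz, 35.2 kHz.
k=2: 45.35 kHz, 62.05 kHz.
k=3: 72.2 kHz, 88.9 kHz.
Within [26.15 kHz, 63.4 kHz]: 35.2 kHz, 45.35 kHz, 62.05 kHz.

35.2 kHz, 45.35 kHz, 62.05 kHz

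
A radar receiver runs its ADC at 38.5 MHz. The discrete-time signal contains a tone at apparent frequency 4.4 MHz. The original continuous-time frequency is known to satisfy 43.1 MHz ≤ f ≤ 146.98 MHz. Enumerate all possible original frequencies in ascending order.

Frequencies that alias to 4.4 MHz are k·fs ± 4.4 MHz for integer k ≥ 0.
k=0: 4.4 MHz.
k=1: 34.1 MHz, 42.9 MHz.
k=2: 72.6 MHz, 81.4 MHz.
k=3: 111.1 MHz, 119.9 MHz.
k=4: 149.6 MHz, 158.4 MHz.
Within [43.1 MHz, 146.98 MHz]: 72.6 MHz, 81.4 MHz, 111.1 MHz, 119.9 MHz.

72.6 MHz, 81.4 MHz, 111.1 MHz, 119.9 MHz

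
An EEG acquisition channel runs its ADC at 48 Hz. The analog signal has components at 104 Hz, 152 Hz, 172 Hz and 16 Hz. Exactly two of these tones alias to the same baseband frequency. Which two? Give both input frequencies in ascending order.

fs/2 = 24 Hz.
104 Hz mod fs = 8 Hz.
8 Hz ≤ fs/2 = 24 Hz, appears at 8 Hz.
152 Hz mod fs = 8 Hz.
8 Hz ≤ fs/2 = 24 Hz, appears at 8 Hz.
172 Hz mod fs = 28 Hz.
28 Hz > fs/2 = 24 Hz, folds to fs − 28 Hz = 20 Hz.
16 Hz ≤ fs/2 = 24 Hz, passes unchanged.
104 Hz and 152 Hz both map to 8 Hz.

104 Hz, 152 Hz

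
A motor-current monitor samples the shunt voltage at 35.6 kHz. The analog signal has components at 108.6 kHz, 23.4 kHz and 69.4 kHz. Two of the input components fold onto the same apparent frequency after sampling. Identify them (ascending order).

69.4 kHz, 108.6 kHz

fs/2 = 17.8 kHz.
108.6 kHz mod fs = 1.8 kHz.
1.8 kHz ≤ fs/2 = 17.8 kHz, appears at 1.8 kHz.
23.4 kHz > fs/2 = 17.8 kHz, folds to fs − 23.4 kHz = 12.2 kHz.
69.4 kHz mod fs = 33.8 kHz.
33.8 kHz > fs/2 = 17.8 kHz, folds to fs − 33.8 kHz = 1.8 kHz.
69.4 kHz and 108.6 kHz both map to 1.8 kHz.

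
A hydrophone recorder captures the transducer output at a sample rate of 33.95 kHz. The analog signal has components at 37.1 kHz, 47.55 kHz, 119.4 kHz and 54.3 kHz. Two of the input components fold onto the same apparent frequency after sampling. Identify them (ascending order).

fs/2 = 16.975 kHz.
37.1 kHz mod fs = 3.15 kHz.
3.15 kHz ≤ fs/2 = 16.975 kHz, appears at 3.15 kHz.
47.55 kHz mod fs = 13.6 kHz.
13.6 kHz ≤ fs/2 = 16.975 kHz, appears at 13.6 kHz.
119.4 kHz mod fs = 17.55 kHz.
17.55 kHz > fs/2 = 16.975 kHz, folds to fs − 17.55 kHz = 16.4 kHz.
54.3 kHz mod fs = 20.35 kHz.
20.35 kHz > fs/2 = 16.975 kHz, folds to fs − 20.35 kHz = 13.6 kHz.
47.55 kHz and 54.3 kHz both map to 13.6 kHz.

47.55 kHz, 54.3 kHz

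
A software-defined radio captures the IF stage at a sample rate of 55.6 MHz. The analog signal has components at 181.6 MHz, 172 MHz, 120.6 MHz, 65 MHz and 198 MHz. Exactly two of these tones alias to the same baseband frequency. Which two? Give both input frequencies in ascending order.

65 MHz, 120.6 MHz

fs/2 = 27.8 MHz.
181.6 MHz mod fs = 14.8 MHz.
14.8 MHz ≤ fs/2 = 27.8 MHz, appears at 14.8 MHz.
172 MHz mod fs = 5.2 MHz.
5.2 MHz ≤ fs/2 = 27.8 MHz, appears at 5.2 MHz.
120.6 MHz mod fs = 9.4 MHz.
9.4 MHz ≤ fs/2 = 27.8 MHz, appears at 9.4 MHz.
65 MHz mod fs = 9.4 MHz.
9.4 MHz ≤ fs/2 = 27.8 MHz, appears at 9.4 MHz.
198 MHz mod fs = 31.2 MHz.
31.2 MHz > fs/2 = 27.8 MHz, folds to fs − 31.2 MHz = 24.4 MHz.
65 MHz and 120.6 MHz both map to 9.4 MHz.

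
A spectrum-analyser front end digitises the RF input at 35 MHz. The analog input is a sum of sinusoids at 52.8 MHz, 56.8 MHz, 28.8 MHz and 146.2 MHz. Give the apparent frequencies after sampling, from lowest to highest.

6.2 MHz, 13.2 MHz, 17.2 MHz

fs/2 = 17.5 MHz.
52.8 MHz mod fs = 17.8 MHz.
17.8 MHz > fs/2 = 17.5 MHz, folds to fs − 17.8 MHz = 17.2 MHz.
56.8 MHz mod fs = 21.8 MHz.
21.8 MHz > fs/2 = 17.5 MHz, folds to fs − 21.8 MHz = 13.2 MHz.
28.8 MHz > fs/2 = 17.5 MHz, folds to fs − 28.8 MHz = 6.2 MHz.
146.2 MHz mod fs = 6.2 MHz.
6.2 MHz ≤ fs/2 = 17.5 MHz, appears at 6.2 MHz.
Distinct values: {6.2 MHz, 13.2 MHz, 17.2 MHz}.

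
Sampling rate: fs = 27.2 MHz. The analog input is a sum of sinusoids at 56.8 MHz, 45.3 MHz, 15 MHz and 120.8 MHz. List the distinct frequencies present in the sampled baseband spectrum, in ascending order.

fs/2 = 13.6 MHz.
56.8 MHz mod fs = 2.4 MHz.
2.4 MHz ≤ fs/2 = 13.6 MHz, appears at 2.4 MHz.
45.3 MHz mod fs = 18.1 MHz.
18.1 MHz > fs/2 = 13.6 MHz, folds to fs − 18.1 MHz = 9.1 MHz.
15 MHz > fs/2 = 13.6 MHz, folds to fs − 15 MHz = 12.2 MHz.
120.8 MHz mod fs = 12 MHz.
12 MHz ≤ fs/2 = 13.6 MHz, appears at 12 MHz.
Distinct values: {2.4 MHz, 9.1 MHz, 12 MHz, 12.2 MHz}.

2.4 MHz, 9.1 MHz, 12 MHz, 12.2 MHz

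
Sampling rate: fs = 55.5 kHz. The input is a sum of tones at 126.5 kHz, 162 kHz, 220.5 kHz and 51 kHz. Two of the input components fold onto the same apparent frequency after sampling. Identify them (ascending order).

fs/2 = 27.75 kHz.
126.5 kHz mod fs = 15.5 kHz.
15.5 kHz ≤ fs/2 = 27.75 kHz, appears at 15.5 kHz.
162 kHz mod fs = 51 kHz.
51 kHz > fs/2 = 27.75 kHz, folds to fs − 51 kHz = 4.5 kHz.
220.5 kHz mod fs = 54 kHz.
54 kHz > fs/2 = 27.75 kHz, folds to fs − 54 kHz = 1.5 kHz.
51 kHz > fs/2 = 27.75 kHz, folds to fs − 51 kHz = 4.5 kHz.
51 kHz and 162 kHz both map to 4.5 kHz.

51 kHz, 162 kHz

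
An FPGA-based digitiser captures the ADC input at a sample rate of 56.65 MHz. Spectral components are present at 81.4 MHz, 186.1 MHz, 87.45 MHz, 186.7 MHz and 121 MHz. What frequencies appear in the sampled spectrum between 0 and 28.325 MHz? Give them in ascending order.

fs/2 = 28.325 MHz.
81.4 MHz mod fs = 24.75 MHz.
24.75 MHz ≤ fs/2 = 28.325 MHz, appears at 24.75 MHz.
186.1 MHz mod fs = 16.15 MHz.
16.15 MHz ≤ fs/2 = 28.325 MHz, appears at 16.15 MHz.
87.45 MHz mod fs = 30.8 MHz.
30.8 MHz > fs/2 = 28.325 MHz, folds to fs − 30.8 MHz = 25.85 MHz.
186.7 MHz mod fs = 16.75 MHz.
16.75 MHz ≤ fs/2 = 28.325 MHz, appears at 16.75 MHz.
121 MHz mod fs = 7.7 MHz.
7.7 MHz ≤ fs/2 = 28.325 MHz, appears at 7.7 MHz.
Distinct values: {7.7 MHz, 16.15 MHz, 16.75 MHz, 24.75 MHz, 25.85 MHz}.

7.7 MHz, 16.15 MHz, 16.75 MHz, 24.75 MHz, 25.85 MHz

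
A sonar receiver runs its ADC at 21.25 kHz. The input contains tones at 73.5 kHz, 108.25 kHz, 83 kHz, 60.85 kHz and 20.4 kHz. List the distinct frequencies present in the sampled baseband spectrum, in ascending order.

0.85 kHz, 2 kHz, 2.9 kHz, 9.75 kHz

fs/2 = 10.625 kHz.
73.5 kHz mod fs = 9.75 kHz.
9.75 kHz ≤ fs/2 = 10.625 kHz, appears at 9.75 kHz.
108.25 kHz mod fs = 2 kHz.
2 kHz ≤ fs/2 = 10.625 kHz, appears at 2 kHz.
83 kHz mod fs = 19.25 kHz.
19.25 kHz > fs/2 = 10.625 kHz, folds to fs − 19.25 kHz = 2 kHz.
60.85 kHz mod fs = 18.35 kHz.
18.35 kHz > fs/2 = 10.625 kHz, folds to fs − 18.35 kHz = 2.9 kHz.
20.4 kHz > fs/2 = 10.625 kHz, folds to fs − 20.4 kHz = 0.85 kHz.
Distinct values: {0.85 kHz, 2 kHz, 2.9 kHz, 9.75 kHz}.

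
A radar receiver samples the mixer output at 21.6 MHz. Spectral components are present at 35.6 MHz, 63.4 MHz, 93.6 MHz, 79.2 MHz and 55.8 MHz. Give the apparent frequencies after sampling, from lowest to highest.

fs/2 = 10.8 MHz.
35.6 MHz mod fs = 14 MHz.
14 MHz > fs/2 = 10.8 MHz, folds to fs − 14 MHz = 7.6 MHz.
63.4 MHz mod fs = 20.2 MHz.
20.2 MHz > fs/2 = 10.8 MHz, folds to fs − 20.2 MHz = 1.4 MHz.
93.6 MHz mod fs = 7.2 MHz.
7.2 MHz ≤ fs/2 = 10.8 MHz, appears at 7.2 MHz.
79.2 MHz mod fs = 14.4 MHz.
14.4 MHz > fs/2 = 10.8 MHz, folds to fs − 14.4 MHz = 7.2 MHz.
55.8 MHz mod fs = 12.6 MHz.
12.6 MHz > fs/2 = 10.8 MHz, folds to fs − 12.6 MHz = 9 MHz.
Distinct values: {1.4 MHz, 7.2 MHz, 7.6 MHz, 9 MHz}.

1.4 MHz, 7.2 MHz, 7.6 MHz, 9 MHz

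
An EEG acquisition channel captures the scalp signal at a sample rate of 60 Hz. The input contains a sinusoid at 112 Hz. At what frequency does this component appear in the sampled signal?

112 Hz mod fs = 52 Hz.
52 Hz > fs/2 = 30 Hz, folds to fs − 52 Hz = 8 Hz.

8 Hz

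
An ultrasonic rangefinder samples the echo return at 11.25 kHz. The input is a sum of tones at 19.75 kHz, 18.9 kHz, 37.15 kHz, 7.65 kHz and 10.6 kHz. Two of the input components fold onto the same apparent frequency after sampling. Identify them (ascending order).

7.65 kHz, 18.9 kHz

fs/2 = 5.625 kHz.
19.75 kHz mod fs = 8.5 kHz.
8.5 kHz > fs/2 = 5.625 kHz, folds to fs − 8.5 kHz = 2.75 kHz.
18.9 kHz mod fs = 7.65 kHz.
7.65 kHz > fs/2 = 5.625 kHz, folds to fs − 7.65 kHz = 3.6 kHz.
37.15 kHz mod fs = 3.4 kHz.
3.4 kHz ≤ fs/2 = 5.625 kHz, appears at 3.4 kHz.
7.65 kHz > fs/2 = 5.625 kHz, folds to fs − 7.65 kHz = 3.6 kHz.
10.6 kHz > fs/2 = 5.625 kHz, folds to fs − 10.6 kHz = 0.65 kHz.
7.65 kHz and 18.9 kHz both map to 3.6 kHz.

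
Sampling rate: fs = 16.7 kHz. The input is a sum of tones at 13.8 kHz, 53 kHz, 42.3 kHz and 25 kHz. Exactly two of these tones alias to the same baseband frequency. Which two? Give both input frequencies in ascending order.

fs/2 = 8.35 kHz.
13.8 kHz > fs/2 = 8.35 kHz, folds to fs − 13.8 kHz = 2.9 kHz.
53 kHz mod fs = 2.9 kHz.
2.9 kHz ≤ fs/2 = 8.35 kHz, appears at 2.9 kHz.
42.3 kHz mod fs = 8.9 kHz.
8.9 kHz > fs/2 = 8.35 kHz, folds to fs − 8.9 kHz = 7.8 kHz.
25 kHz mod fs = 8.3 kHz.
8.3 kHz ≤ fs/2 = 8.35 kHz, appears at 8.3 kHz.
13.8 kHz and 53 kHz both map to 2.9 kHz.

13.8 kHz, 53 kHz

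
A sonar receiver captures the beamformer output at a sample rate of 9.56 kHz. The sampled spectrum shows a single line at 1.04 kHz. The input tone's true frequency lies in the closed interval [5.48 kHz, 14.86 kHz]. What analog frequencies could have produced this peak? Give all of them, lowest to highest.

Frequencies that alias to 1.04 kHz are k·fs ± 1.04 kHz for integer k ≥ 0.
k=0: 1.04 kHz.
k=1: 8.52 kHz, 10.6 kHz.
k=2: 18.08 kHz, 20.16 kHz.
Within [5.48 kHz, 14.86 kHz]: 8.52 kHz, 10.6 kHz.

8.52 kHz, 10.6 kHz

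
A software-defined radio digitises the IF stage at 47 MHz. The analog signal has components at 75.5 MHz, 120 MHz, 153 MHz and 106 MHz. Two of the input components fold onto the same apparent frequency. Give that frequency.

fs/2 = 23.5 MHz.
75.5 MHz mod fs = 28.5 MHz.
28.5 MHz > fs/2 = 23.5 MHz, folds to fs − 28.5 MHz = 18.5 MHz.
120 MHz mod fs = 26 MHz.
26 MHz > fs/2 = 23.5 MHz, folds to fs − 26 MHz = 21 MHz.
153 MHz mod fs = 12 MHz.
12 MHz ≤ fs/2 = 23.5 MHz, appears at 12 MHz.
106 MHz mod fs = 12 MHz.
12 MHz ≤ fs/2 = 23.5 MHz, appears at 12 MHz.
106 MHz and 153 MHz both map to 12 MHz.

12 MHz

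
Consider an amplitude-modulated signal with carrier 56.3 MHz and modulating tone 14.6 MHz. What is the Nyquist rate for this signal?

141.8 MHz

AM sidebands sit at fc ± fm = 41.7 MHz and 70.9 MHz.
Highest-frequency component: 70.9 MHz.
Nyquist rate = 2 × 70.9 MHz = 141.8 MHz.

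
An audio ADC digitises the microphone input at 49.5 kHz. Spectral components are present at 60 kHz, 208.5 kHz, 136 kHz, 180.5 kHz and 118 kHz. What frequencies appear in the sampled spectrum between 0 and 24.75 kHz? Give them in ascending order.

fs/2 = 24.75 kHz.
60 kHz mod fs = 10.5 kHz.
10.5 kHz ≤ fs/2 = 24.75 kHz, appears at 10.5 kHz.
208.5 kHz mod fs = 10.5 kHz.
10.5 kHz ≤ fs/2 = 24.75 kHz, appears at 10.5 kHz.
136 kHz mod fs = 37 kHz.
37 kHz > fs/2 = 24.75 kHz, folds to fs − 37 kHz = 12.5 kHz.
180.5 kHz mod fs = 32 kHz.
32 kHz > fs/2 = 24.75 kHz, folds to fs − 32 kHz = 17.5 kHz.
118 kHz mod fs = 19 kHz.
19 kHz ≤ fs/2 = 24.75 kHz, appears at 19 kHz.
Distinct values: {10.5 kHz, 12.5 kHz, 17.5 kHz, 19 kHz}.

10.5 kHz, 12.5 kHz, 17.5 kHz, 19 kHz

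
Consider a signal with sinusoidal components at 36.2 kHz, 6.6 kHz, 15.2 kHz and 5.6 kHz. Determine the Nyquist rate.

72.4 kHz

Highest-frequency component: 36.2 kHz.
Nyquist rate = 2 × 36.2 kHz = 72.4 kHz.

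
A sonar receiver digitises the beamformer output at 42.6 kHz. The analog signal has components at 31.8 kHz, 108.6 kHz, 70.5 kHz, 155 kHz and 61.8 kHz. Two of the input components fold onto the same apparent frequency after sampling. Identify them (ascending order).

fs/2 = 21.3 kHz.
31.8 kHz > fs/2 = 21.3 kHz, folds to fs − 31.8 kHz = 10.8 kHz.
108.6 kHz mod fs = 23.4 kHz.
23.4 kHz > fs/2 = 21.3 kHz, folds to fs − 23.4 kHz = 19.2 kHz.
70.5 kHz mod fs = 27.9 kHz.
27.9 kHz > fs/2 = 21.3 kHz, folds to fs − 27.9 kHz = 14.7 kHz.
155 kHz mod fs = 27.2 kHz.
27.2 kHz > fs/2 = 21.3 kHz, folds to fs − 27.2 kHz = 15.4 kHz.
61.8 kHz mod fs = 19.2 kHz.
19.2 kHz ≤ fs/2 = 21.3 kHz, appears at 19.2 kHz.
61.8 kHz and 108.6 kHz both map to 19.2 kHz.

61.8 kHz, 108.6 kHz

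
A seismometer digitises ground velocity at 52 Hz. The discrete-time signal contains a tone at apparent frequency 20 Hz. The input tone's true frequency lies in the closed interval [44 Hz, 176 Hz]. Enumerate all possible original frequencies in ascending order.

72 Hz, 84 Hz, 124 Hz, 136 Hz, 176 Hz

Frequencies that alias to 20 Hz are k·fs ± 20 Hz for integer k ≥ 0.
k=0: 20 Hz.
k=1: 32 Hz, 72 Hz.
k=2: 84 Hz, 124 Hz.
k=3: 136 Hz, 176 Hz.
k=4: 188 Hz, 228 Hz.
Within [44 Hz, 176 Hz]: 72 Hz, 84 Hz, 124 Hz, 136 Hz, 176 Hz.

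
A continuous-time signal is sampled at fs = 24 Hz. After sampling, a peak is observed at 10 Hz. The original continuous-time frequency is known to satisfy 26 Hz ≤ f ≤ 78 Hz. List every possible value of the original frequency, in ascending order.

34 Hz, 38 Hz, 58 Hz, 62 Hz

Frequencies that alias to 10 Hz are k·fs ± 10 Hz for integer k ≥ 0.
k=0: 10 Hz.
k=1: 14 Hz, 34 Hz.
k=2: 38 Hz, 58 Hz.
k=3: 62 Hz, 82 Hz.
k=4: 86 Hz, 106 Hz.
Within [26 Hz, 78 Hz]: 34 Hz, 38 Hz, 58 Hz, 62 Hz.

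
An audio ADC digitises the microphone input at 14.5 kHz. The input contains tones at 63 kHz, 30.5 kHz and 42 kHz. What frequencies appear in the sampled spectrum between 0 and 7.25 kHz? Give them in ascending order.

1.5 kHz, 5 kHz

fs/2 = 7.25 kHz.
63 kHz mod fs = 5 kHz.
5 kHz ≤ fs/2 = 7.25 kHz, appears at 5 kHz.
30.5 kHz mod fs = 1.5 kHz.
1.5 kHz ≤ fs/2 = 7.25 kHz, appears at 1.5 kHz.
42 kHz mod fs = 13 kHz.
13 kHz > fs/2 = 7.25 kHz, folds to fs − 13 kHz = 1.5 kHz.
Distinct values: {1.5 kHz, 5 kHz}.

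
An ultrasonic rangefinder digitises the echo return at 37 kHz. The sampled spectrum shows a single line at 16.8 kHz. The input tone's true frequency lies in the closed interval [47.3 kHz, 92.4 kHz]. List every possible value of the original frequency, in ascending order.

Frequencies that alias to 16.8 kHz are k·fs ± 16.8 kHz for integer k ≥ 0.
k=0: 16.8 kHz.
k=1: 20.2 kHz, 53.8 kHz.
k=2: 57.2 kHz, 90.8 kHz.
k=3: 94.2 kHz, 127.8 kHz.
Within [47.3 kHz, 92.4 kHz]: 53.8 kHz, 57.2 kHz, 90.8 kHz.

53.8 kHz, 57.2 kHz, 90.8 kHz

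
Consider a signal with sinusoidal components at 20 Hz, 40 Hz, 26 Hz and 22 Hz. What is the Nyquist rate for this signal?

Highest-frequency component: 40 Hz.
Nyquist rate = 2 × 40 Hz = 80 Hz.

80 Hz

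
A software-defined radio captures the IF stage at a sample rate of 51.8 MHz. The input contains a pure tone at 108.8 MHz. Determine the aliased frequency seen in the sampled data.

108.8 MHz mod fs = 5.2 MHz.
5.2 MHz ≤ fs/2 = 25.9 MHz, appears at 5.2 MHz.

5.2 MHz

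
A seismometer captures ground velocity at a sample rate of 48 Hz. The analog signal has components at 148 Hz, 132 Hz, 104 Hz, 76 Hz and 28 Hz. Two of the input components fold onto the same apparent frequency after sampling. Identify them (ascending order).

28 Hz, 76 Hz

fs/2 = 24 Hz.
148 Hz mod fs = 4 Hz.
4 Hz ≤ fs/2 = 24 Hz, appears at 4 Hz.
132 Hz mod fs = 36 Hz.
36 Hz > fs/2 = 24 Hz, folds to fs − 36 Hz = 12 Hz.
104 Hz mod fs = 8 Hz.
8 Hz ≤ fs/2 = 24 Hz, appears at 8 Hz.
76 Hz mod fs = 28 Hz.
28 Hz > fs/2 = 24 Hz, folds to fs − 28 Hz = 20 Hz.
28 Hz > fs/2 = 24 Hz, folds to fs − 28 Hz = 20 Hz.
28 Hz and 76 Hz both map to 20 Hz.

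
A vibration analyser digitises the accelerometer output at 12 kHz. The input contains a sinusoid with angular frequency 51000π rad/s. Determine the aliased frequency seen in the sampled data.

ω = 51000π rad/s → f = ω/(2π) = 25500 Hz = 25.5 kHz.
25.5 kHz mod fs = 1.5 kHz.
1.5 kHz ≤ fs/2 = 6 kHz, appears at 1.5 kHz.

1.5 kHz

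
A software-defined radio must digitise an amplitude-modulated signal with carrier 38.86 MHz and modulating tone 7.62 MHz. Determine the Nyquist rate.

92.96 MHz

AM sidebands sit at fc ± fm = 31.24 MHz and 46.48 MHz.
Highest-frequency component: 46.48 MHz.
Nyquist rate = 2 × 46.48 MHz = 92.96 MHz.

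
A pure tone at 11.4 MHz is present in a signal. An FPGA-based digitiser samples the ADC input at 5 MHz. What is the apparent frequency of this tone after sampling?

11.4 MHz mod fs = 1.4 MHz.
1.4 MHz ≤ fs/2 = 2.5 MHz, appears at 1.4 MHz.

1.4 MHz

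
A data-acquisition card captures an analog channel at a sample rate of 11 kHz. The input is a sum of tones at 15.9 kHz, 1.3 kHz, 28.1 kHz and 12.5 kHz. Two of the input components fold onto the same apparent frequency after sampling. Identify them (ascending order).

fs/2 = 5.5 kHz.
15.9 kHz mod fs = 4.9 kHz.
4.9 kHz ≤ fs/2 = 5.5 kHz, appears at 4.9 kHz.
1.3 kHz ≤ fs/2 = 5.5 kHz, passes unchanged.
28.1 kHz mod fs = 6.1 kHz.
6.1 kHz > fs/2 = 5.5 kHz, folds to fs − 6.1 kHz = 4.9 kHz.
12.5 kHz mod fs = 1.5 kHz.
1.5 kHz ≤ fs/2 = 5.5 kHz, appears at 1.5 kHz.
15.9 kHz and 28.1 kHz both map to 4.9 kHz.

15.9 kHz, 28.1 kHz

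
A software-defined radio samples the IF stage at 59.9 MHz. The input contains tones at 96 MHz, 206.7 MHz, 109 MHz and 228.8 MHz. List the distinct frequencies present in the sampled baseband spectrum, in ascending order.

fs/2 = 29.95 MHz.
96 MHz mod fs = 36.1 MHz.
36.1 MHz > fs/2 = 29.95 MHz, folds to fs − 36.1 MHz = 23.8 MHz.
206.7 MHz mod fs = 27 MHz.
27 MHz ≤ fs/2 = 29.95 MHz, appears at 27 MHz.
109 MHz mod fs = 49.1 MHz.
49.1 MHz > fs/2 = 29.95 MHz, folds to fs − 49.1 MHz = 10.8 MHz.
228.8 MHz mod fs = 49.1 MHz.
49.1 MHz > fs/2 = 29.95 MHz, folds to fs − 49.1 MHz = 10.8 MHz.
Distinct values: {10.8 MHz, 23.8 MHz, 27 MHz}.

10.8 MHz, 23.8 MHz, 27 MHz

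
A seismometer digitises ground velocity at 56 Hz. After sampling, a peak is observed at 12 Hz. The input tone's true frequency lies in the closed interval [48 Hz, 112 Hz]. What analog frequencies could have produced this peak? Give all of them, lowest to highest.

Frequencies that alias to 12 Hz are k·fs ± 12 Hz for integer k ≥ 0.
k=0: 12 Hz.
k=1: 44 Hz, 68 Hz.
k=2: 100 Hz, 124 Hz.
k=3: 156 Hz, 180 Hz.
Within [48 Hz, 112 Hz]: 68 Hz, 100 Hz.

68 Hz, 100 Hz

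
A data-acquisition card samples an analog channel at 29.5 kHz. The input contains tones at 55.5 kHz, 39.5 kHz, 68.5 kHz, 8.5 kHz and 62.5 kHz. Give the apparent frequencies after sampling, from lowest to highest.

fs/2 = 14.75 kHz.
55.5 kHz mod fs = 26 kHz.
26 kHz > fs/2 = 14.75 kHz, folds to fs − 26 kHz = 3.5 kHz.
39.5 kHz mod fs = 10 kHz.
10 kHz ≤ fs/2 = 14.75 kHz, appears at 10 kHz.
68.5 kHz mod fs = 9.5 kHz.
9.5 kHz ≤ fs/2 = 14.75 kHz, appears at 9.5 kHz.
8.5 kHz ≤ fs/2 = 14.75 kHz, passes unchanged.
62.5 kHz mod fs = 3.5 kHz.
3.5 kHz ≤ fs/2 = 14.75 kHz, appears at 3.5 kHz.
Distinct values: {3.5 kHz, 8.5 kHz, 9.5 kHz, 10 kHz}.

3.5 kHz, 8.5 kHz, 9.5 kHz, 10 kHz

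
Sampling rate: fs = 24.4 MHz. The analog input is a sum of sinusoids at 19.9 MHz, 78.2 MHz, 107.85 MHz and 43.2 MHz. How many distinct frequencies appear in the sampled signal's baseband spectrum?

4

fs/2 = 12.2 MHz.
19.9 MHz > fs/2 = 12.2 MHz, folds to fs − 19.9 MHz = 4.5 MHz.
78.2 MHz mod fs = 5 MHz.
5 MHz ≤ fs/2 = 12.2 MHz, appears at 5 MHz.
107.85 MHz mod fs = 10.25 MHz.
10.25 MHz ≤ fs/2 = 12.2 MHz, appears at 10.25 MHz.
43.2 MHz mod fs = 18.8 MHz.
18.8 MHz > fs/2 = 12.2 MHz, folds to fs − 18.8 MHz = 5.6 MHz.
Distinct values: {4.5 MHz, 5 MHz, 5.6 MHz, 10.25 MHz} → 4.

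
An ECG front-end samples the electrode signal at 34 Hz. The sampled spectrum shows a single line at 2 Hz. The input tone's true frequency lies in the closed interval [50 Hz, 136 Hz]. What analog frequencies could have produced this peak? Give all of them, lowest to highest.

Frequencies that alias to 2 Hz are k·fs ± 2 Hz for integer k ≥ 0.
k=0: 2 Hz.
k=1: 32 Hz, 36 Hz.
k=2: 66 Hz, 70 Hz.
k=3: 100 Hz, 104 Hz.
k=4: 134 Hz, 138 Hz.
k=5: 168 Hz, 172 Hz.
Within [50 Hz, 136 Hz]: 66 Hz, 70 Hz, 100 Hz, 104 Hz, 134 Hz.

66 Hz, 70 Hz, 100 Hz, 104 Hz, 134 Hz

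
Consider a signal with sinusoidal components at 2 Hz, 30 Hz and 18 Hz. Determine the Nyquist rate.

Highest-frequency component: 30 Hz.
Nyquist rate = 2 × 30 Hz = 60 Hz.

60 Hz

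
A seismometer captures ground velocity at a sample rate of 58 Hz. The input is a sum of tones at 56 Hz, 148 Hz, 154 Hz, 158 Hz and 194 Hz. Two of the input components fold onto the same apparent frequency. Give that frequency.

20 Hz

fs/2 = 29 Hz.
56 Hz > fs/2 = 29 Hz, folds to fs − 56 Hz = 2 Hz.
148 Hz mod fs = 32 Hz.
32 Hz > fs/2 = 29 Hz, folds to fs − 32 Hz = 26 Hz.
154 Hz mod fs = 38 Hz.
38 Hz > fs/2 = 29 Hz, folds to fs − 38 Hz = 20 Hz.
158 Hz mod fs = 42 Hz.
42 Hz > fs/2 = 29 Hz, folds to fs − 42 Hz = 16 Hz.
194 Hz mod fs = 20 Hz.
20 Hz ≤ fs/2 = 29 Hz, appears at 20 Hz.
154 Hz and 194 Hz both map to 20 Hz.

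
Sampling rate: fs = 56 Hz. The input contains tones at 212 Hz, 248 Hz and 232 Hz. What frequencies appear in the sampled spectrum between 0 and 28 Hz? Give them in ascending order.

fs/2 = 28 Hz.
212 Hz mod fs = 44 Hz.
44 Hz > fs/2 = 28 Hz, folds to fs − 44 Hz = 12 Hz.
248 Hz mod fs = 24 Hz.
24 Hz ≤ fs/2 = 28 Hz, appears at 24 Hz.
232 Hz mod fs = 8 Hz.
8 Hz ≤ fs/2 = 28 Hz, appears at 8 Hz.
Distinct values: {8 Hz, 12 Hz, 24 Hz}.

8 Hz, 12 Hz, 24 Hz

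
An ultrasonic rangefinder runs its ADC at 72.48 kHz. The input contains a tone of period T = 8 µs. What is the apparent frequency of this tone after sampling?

19.96 kHz

T = 8 µs → f = 1/T = 125 kHz.
125 kHz mod fs = 52.52 kHz.
52.52 kHz > fs/2 = 36.24 kHz, folds to fs − 52.52 kHz = 19.96 kHz.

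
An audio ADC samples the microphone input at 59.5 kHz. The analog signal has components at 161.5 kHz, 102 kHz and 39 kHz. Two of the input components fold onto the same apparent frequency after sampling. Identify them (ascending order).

fs/2 = 29.75 kHz.
161.5 kHz mod fs = 42.5 kHz.
42.5 kHz > fs/2 = 29.75 kHz, folds to fs − 42.5 kHz = 17 kHz.
102 kHz mod fs = 42.5 kHz.
42.5 kHz > fs/2 = 29.75 kHz, folds to fs − 42.5 kHz = 17 kHz.
39 kHz > fs/2 = 29.75 kHz, folds to fs − 39 kHz = 20.5 kHz.
102 kHz and 161.5 kHz both map to 17 kHz.

102 kHz, 161.5 kHz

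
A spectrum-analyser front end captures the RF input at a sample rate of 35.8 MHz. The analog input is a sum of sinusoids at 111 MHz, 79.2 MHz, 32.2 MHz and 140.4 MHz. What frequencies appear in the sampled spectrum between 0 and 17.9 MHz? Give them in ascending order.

fs/2 = 17.9 MHz.
111 MHz mod fs = 3.6 MHz.
3.6 MHz ≤ fs/2 = 17.9 MHz, appears at 3.6 MHz.
79.2 MHz mod fs = 7.6 MHz.
7.6 MHz ≤ fs/2 = 17.9 MHz, appears at 7.6 MHz.
32.2 MHz > fs/2 = 17.9 MHz, folds to fs − 32.2 MHz = 3.6 MHz.
140.4 MHz mod fs = 33 MHz.
33 MHz > fs/2 = 17.9 MHz, folds to fs − 33 MHz = 2.8 MHz.
Distinct values: {2.8 MHz, 3.6 MHz, 7.6 MHz}.

2.8 MHz, 3.6 MHz, 7.6 MHz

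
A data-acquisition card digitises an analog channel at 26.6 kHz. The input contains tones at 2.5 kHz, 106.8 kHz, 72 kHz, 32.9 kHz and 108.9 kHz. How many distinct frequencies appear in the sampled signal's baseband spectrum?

fs/2 = 13.3 kHz.
2.5 kHz ≤ fs/2 = 13.3 kHz, passes unchanged.
106.8 kHz mod fs = 0.4 kHz.
0.4 kHz ≤ fs/2 = 13.3 kHz, appears at 0.4 kHz.
72 kHz mod fs = 18.8 kHz.
18.8 kHz > fs/2 = 13.3 kHz, folds to fs − 18.8 kHz = 7.8 kHz.
32.9 kHz mod fs = 6.3 kHz.
6.3 kHz ≤ fs/2 = 13.3 kHz, appears at 6.3 kHz.
108.9 kHz mod fs = 2.5 kHz.
2.5 kHz ≤ fs/2 = 13.3 kHz, appears at 2.5 kHz.
Distinct values: {0.4 kHz, 2.5 kHz, 6.3 kHz, 7.8 kHz} → 4.

4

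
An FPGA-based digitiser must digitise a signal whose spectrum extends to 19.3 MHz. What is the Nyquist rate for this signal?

38.6 MHz

Nyquist rate = 2 × 19.3 MHz = 38.6 MHz.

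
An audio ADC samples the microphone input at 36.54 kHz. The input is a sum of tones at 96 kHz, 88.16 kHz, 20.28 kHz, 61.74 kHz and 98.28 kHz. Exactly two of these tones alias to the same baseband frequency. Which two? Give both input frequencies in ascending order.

fs/2 = 18.27 kHz.
96 kHz mod fs = 22.92 kHz.
22.92 kHz > fs/2 = 18.27 kHz, folds to fs − 22.92 kHz = 13.62 kHz.
88.16 kHz mod fs = 15.08 kHz.
15.08 kHz ≤ fs/2 = 18.27 kHz, appears at 15.08 kHz.
20.28 kHz > fs/2 = 18.27 kHz, folds to fs − 20.28 kHz = 16.26 kHz.
61.74 kHz mod fs = 25.2 kHz.
25.2 kHz > fs/2 = 18.27 kHz, folds to fs − 25.2 kHz = 11.34 kHz.
98.28 kHz mod fs = 25.2 kHz.
25.2 kHz > fs/2 = 18.27 kHz, folds to fs − 25.2 kHz = 11.34 kHz.
61.74 kHz and 98.28 kHz both map to 11.34 kHz.

61.74 kHz, 98.28 kHz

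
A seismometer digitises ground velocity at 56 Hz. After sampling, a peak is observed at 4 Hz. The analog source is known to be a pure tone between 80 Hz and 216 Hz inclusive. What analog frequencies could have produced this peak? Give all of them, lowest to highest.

Frequencies that alias to 4 Hz are k·fs ± 4 Hz for integer k ≥ 0.
k=0: 4 Hz.
k=1: 52 Hz, 60 Hz.
k=2: 108 Hz, 116 Hz.
k=3: 164 Hz, 172 Hz.
k=4: 220 Hz, 228 Hz.
Within [80 Hz, 216 Hz]: 108 Hz, 116 Hz, 164 Hz, 172 Hz.

108 Hz, 116 Hz, 164 Hz, 172 Hz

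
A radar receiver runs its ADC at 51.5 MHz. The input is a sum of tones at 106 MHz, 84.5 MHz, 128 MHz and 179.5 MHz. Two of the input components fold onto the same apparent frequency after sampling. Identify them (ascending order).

128 MHz, 179.5 MHz

fs/2 = 25.75 MHz.
106 MHz mod fs = 3 MHz.
3 MHz ≤ fs/2 = 25.75 MHz, appears at 3 MHz.
84.5 MHz mod fs = 33 MHz.
33 MHz > fs/2 = 25.75 MHz, folds to fs − 33 MHz = 18.5 MHz.
128 MHz mod fs = 25 MHz.
25 MHz ≤ fs/2 = 25.75 MHz, appears at 25 MHz.
179.5 MHz mod fs = 25 MHz.
25 MHz ≤ fs/2 = 25.75 MHz, appears at 25 MHz.
128 MHz and 179.5 MHz both map to 25 MHz.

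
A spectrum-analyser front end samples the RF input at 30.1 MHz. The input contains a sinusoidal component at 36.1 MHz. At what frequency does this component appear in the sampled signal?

6 MHz

36.1 MHz mod fs = 6 MHz.
6 MHz ≤ fs/2 = 15.05 MHz, appears at 6 MHz.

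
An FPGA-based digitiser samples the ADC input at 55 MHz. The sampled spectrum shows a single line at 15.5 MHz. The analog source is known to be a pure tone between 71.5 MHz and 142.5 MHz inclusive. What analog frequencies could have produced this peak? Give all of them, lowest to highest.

Frequencies that alias to 15.5 MHz are k·fs ± 15.5 MHz for integer k ≥ 0.
k=0: 15.5 MHz.
k=1: 39.5 MHz, 70.5 MHz.
k=2: 94.5 MHz, 125.5 MHz.
k=3: 149.5 MHz, 180.5 MHz.
Within [71.5 MHz, 142.5 MHz]: 94.5 MHz, 125.5 MHz.

94.5 MHz, 125.5 MHz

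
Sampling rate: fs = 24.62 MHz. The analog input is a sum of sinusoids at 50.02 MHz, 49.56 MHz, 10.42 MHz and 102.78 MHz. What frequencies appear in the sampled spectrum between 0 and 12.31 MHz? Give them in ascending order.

0.32 MHz, 0.78 MHz, 4.3 MHz, 10.42 MHz

fs/2 = 12.31 MHz.
50.02 MHz mod fs = 0.78 MHz.
0.78 MHz ≤ fs/2 = 12.31 MHz, appears at 0.78 MHz.
49.56 MHz mod fs = 0.32 MHz.
0.32 MHz ≤ fs/2 = 12.31 MHz, appears at 0.32 MHz.
10.42 MHz ≤ fs/2 = 12.31 MHz, passes unchanged.
102.78 MHz mod fs = 4.3 MHz.
4.3 MHz ≤ fs/2 = 12.31 MHz, appears at 4.3 MHz.
Distinct values: {0.32 MHz, 0.78 MHz, 4.3 MHz, 10.42 MHz}.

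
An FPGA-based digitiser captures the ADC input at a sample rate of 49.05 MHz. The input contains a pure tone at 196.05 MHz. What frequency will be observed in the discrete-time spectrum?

0.15 MHz

196.05 MHz mod fs = 48.9 MHz.
48.9 MHz > fs/2 = 24.525 MHz, folds to fs − 48.9 MHz = 0.15 MHz.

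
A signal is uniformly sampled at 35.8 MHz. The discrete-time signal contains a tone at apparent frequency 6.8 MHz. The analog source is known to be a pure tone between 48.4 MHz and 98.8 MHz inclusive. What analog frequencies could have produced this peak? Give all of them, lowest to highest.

Frequencies that alias to 6.8 MHz are k·fs ± 6.8 MHz for integer k ≥ 0.
k=0: 6.8 MHz.
k=1: 29 MHz, 42.6 MHz.
k=2: 64.8 MHz, 78.4 MHz.
k=3: 100.6 MHz, 114.2 MHz.
Within [48.4 MHz, 98.8 MHz]: 64.8 MHz, 78.4 MHz.

64.8 MHz, 78.4 MHz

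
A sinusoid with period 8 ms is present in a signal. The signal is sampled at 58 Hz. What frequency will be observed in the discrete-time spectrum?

9 Hz

T = 8 ms → f = 1/T = 125 Hz.
125 Hz mod fs = 9 Hz.
9 Hz ≤ fs/2 = 29 Hz, appears at 9 Hz.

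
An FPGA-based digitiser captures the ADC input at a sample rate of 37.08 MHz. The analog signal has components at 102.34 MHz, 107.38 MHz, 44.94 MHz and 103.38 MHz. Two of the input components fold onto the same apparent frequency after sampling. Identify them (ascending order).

fs/2 = 18.54 MHz.
102.34 MHz mod fs = 28.18 MHz.
28.18 MHz > fs/2 = 18.54 MHz, folds to fs − 28.18 MHz = 8.9 MHz.
107.38 MHz mod fs = 33.22 MHz.
33.22 MHz > fs/2 = 18.54 MHz, folds to fs − 33.22 MHz = 3.86 MHz.
44.94 MHz mod fs = 7.86 MHz.
7.86 MHz ≤ fs/2 = 18.54 MHz, appears at 7.86 MHz.
103.38 MHz mod fs = 29.22 MHz.
29.22 MHz > fs/2 = 18.54 MHz, folds to fs − 29.22 MHz = 7.86 MHz.
44.94 MHz and 103.38 MHz both map to 7.86 MHz.

44.94 MHz, 103.38 MHz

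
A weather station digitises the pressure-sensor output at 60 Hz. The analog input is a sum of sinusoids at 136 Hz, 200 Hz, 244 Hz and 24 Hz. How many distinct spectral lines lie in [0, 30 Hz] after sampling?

fs/2 = 30 Hz.
136 Hz mod fs = 16 Hz.
16 Hz ≤ fs/2 = 30 Hz, appears at 16 Hz.
200 Hz mod fs = 20 Hz.
20 Hz ≤ fs/2 = 30 Hz, appears at 20 Hz.
244 Hz mod fs = 4 Hz.
4 Hz ≤ fs/2 = 30 Hz, appears at 4 Hz.
24 Hz ≤ fs/2 = 30 Hz, passes unchanged.
Distinct values: {4 Hz, 16 Hz, 20 Hz, 24 Hz} → 4.

4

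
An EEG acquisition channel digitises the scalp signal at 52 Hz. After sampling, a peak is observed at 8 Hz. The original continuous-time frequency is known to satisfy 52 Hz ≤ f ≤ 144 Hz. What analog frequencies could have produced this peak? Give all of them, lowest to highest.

60 Hz, 96 Hz, 112 Hz

Frequencies that alias to 8 Hz are k·fs ± 8 Hz for integer k ≥ 0.
k=0: 8 Hz.
k=1: 44 Hz, 60 Hz.
k=2: 96 Hz, 112 Hz.
k=3: 148 Hz, 164 Hz.
Within [52 Hz, 144 Hz]: 60 Hz, 96 Hz, 112 Hz.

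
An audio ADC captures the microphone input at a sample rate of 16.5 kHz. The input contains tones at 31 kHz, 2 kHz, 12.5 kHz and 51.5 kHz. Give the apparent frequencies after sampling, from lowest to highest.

fs/2 = 8.25 kHz.
31 kHz mod fs = 14.5 kHz.
14.5 kHz > fs/2 = 8.25 kHz, folds to fs − 14.5 kHz = 2 kHz.
2 kHz ≤ fs/2 = 8.25 kHz, passes unchanged.
12.5 kHz > fs/2 = 8.25 kHz, folds to fs − 12.5 kHz = 4 kHz.
51.5 kHz mod fs = 2 kHz.
2 kHz ≤ fs/2 = 8.25 kHz, appears at 2 kHz.
Distinct values: {2 kHz, 4 kHz}.

2 kHz, 4 kHz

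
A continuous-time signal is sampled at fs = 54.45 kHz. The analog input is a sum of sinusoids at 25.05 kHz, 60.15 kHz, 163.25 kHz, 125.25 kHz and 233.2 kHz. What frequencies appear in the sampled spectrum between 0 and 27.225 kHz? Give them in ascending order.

0.1 kHz, 5.7 kHz, 15.4 kHz, 16.35 kHz, 25.05 kHz

fs/2 = 27.225 kHz.
25.05 kHz ≤ fs/2 = 27.225 kHz, passes unchanged.
60.15 kHz mod fs = 5.7 kHz.
5.7 kHz ≤ fs/2 = 27.225 kHz, appears at 5.7 kHz.
163.25 kHz mod fs = 54.35 kHz.
54.35 kHz > fs/2 = 27.225 kHz, folds to fs − 54.35 kHz = 0.1 kHz.
125.25 kHz mod fs = 16.35 kHz.
16.35 kHz ≤ fs/2 = 27.225 kHz, appears at 16.35 kHz.
233.2 kHz mod fs = 15.4 kHz.
15.4 kHz ≤ fs/2 = 27.225 kHz, appears at 15.4 kHz.
Distinct values: {0.1 kHz, 5.7 kHz, 15.4 kHz, 16.35 kHz, 25.05 kHz}.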